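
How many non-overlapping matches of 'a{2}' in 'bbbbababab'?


Pattern 'a{2}' matches exactly 2 consecutive a's (greedy, non-overlapping).
String: 'bbbbababab'
Scanning for runs of a's:
  Run at pos 4: 'a' (length 1) -> 0 match(es)
  Run at pos 6: 'a' (length 1) -> 0 match(es)
  Run at pos 8: 'a' (length 1) -> 0 match(es)
Matches found: []
Total: 0

0


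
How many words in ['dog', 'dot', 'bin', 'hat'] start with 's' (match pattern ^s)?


Pattern ^s anchors to start of word. Check which words begin with 's':
  'dog' -> no
  'dot' -> no
  'bin' -> no
  'hat' -> no
Matching words: []
Count: 0

0


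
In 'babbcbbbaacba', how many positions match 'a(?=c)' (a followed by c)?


Lookahead 'a(?=c)' matches 'a' only when followed by 'c'.
String: 'babbcbbbaacba'
Checking each position where char is 'a':
  pos 1: 'a' -> no (next='b')
  pos 8: 'a' -> no (next='a')
  pos 9: 'a' -> MATCH (next='c')
Matching positions: [9]
Count: 1

1


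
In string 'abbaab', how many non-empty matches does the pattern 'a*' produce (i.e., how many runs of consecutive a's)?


Pattern 'a*' matches zero or more a's. We want non-empty runs of consecutive a's.
String: 'abbaab'
Walking through the string to find runs of a's:
  Run 1: positions 0-0 -> 'a'
  Run 2: positions 3-4 -> 'aa'
Non-empty runs found: ['a', 'aa']
Count: 2

2


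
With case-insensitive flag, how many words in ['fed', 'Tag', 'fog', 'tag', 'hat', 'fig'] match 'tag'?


Case-insensitive matching: compare each word's lowercase form to 'tag'.
  'fed' -> lower='fed' -> no
  'Tag' -> lower='tag' -> MATCH
  'fog' -> lower='fog' -> no
  'tag' -> lower='tag' -> MATCH
  'hat' -> lower='hat' -> no
  'fig' -> lower='fig' -> no
Matches: ['Tag', 'tag']
Count: 2

2


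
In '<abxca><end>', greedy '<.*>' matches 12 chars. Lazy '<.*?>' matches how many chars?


Greedy '<.*>' tries to match as MUCH as possible.
Lazy '<.*?>' tries to match as LITTLE as possible.

String: '<abxca><end>'
Greedy '<.*>' starts at first '<' and extends to the LAST '>': '<abxca><end>' (12 chars)
Lazy '<.*?>' starts at first '<' and stops at the FIRST '>': '<abxca>' (7 chars)

7


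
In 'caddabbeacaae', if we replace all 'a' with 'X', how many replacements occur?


re.sub('a', 'X', text) replaces every occurrence of 'a' with 'X'.
Text: 'caddabbeacaae'
Scanning for 'a':
  pos 1: 'a' -> replacement #1
  pos 4: 'a' -> replacement #2
  pos 8: 'a' -> replacement #3
  pos 10: 'a' -> replacement #4
  pos 11: 'a' -> replacement #5
Total replacements: 5

5


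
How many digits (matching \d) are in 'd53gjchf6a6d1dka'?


\d matches any digit 0-9.
Scanning 'd53gjchf6a6d1dka':
  pos 1: '5' -> DIGIT
  pos 2: '3' -> DIGIT
  pos 8: '6' -> DIGIT
  pos 10: '6' -> DIGIT
  pos 12: '1' -> DIGIT
Digits found: ['5', '3', '6', '6', '1']
Total: 5

5


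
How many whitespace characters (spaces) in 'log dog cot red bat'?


\s matches whitespace characters (spaces, tabs, etc.).
Text: 'log dog cot red bat'
This text has 5 words separated by spaces.
Number of spaces = number of words - 1 = 5 - 1 = 4

4


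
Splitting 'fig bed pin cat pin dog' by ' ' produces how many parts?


Splitting by ' ' breaks the string at each occurrence of the separator.
Text: 'fig bed pin cat pin dog'
Parts after split:
  Part 1: 'fig'
  Part 2: 'bed'
  Part 3: 'pin'
  Part 4: 'cat'
  Part 5: 'pin'
  Part 6: 'dog'
Total parts: 6

6


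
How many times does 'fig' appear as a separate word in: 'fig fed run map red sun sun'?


Scanning each word for exact match 'fig':
  Word 1: 'fig' -> MATCH
  Word 2: 'fed' -> no
  Word 3: 'run' -> no
  Word 4: 'map' -> no
  Word 5: 'red' -> no
  Word 6: 'sun' -> no
  Word 7: 'sun' -> no
Total matches: 1

1


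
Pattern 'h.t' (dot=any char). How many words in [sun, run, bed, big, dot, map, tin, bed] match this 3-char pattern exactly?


Pattern 'h.t' means: starts with 'h', any single char, ends with 't'.
Checking each word (must be exactly 3 chars):
  'sun' (len=3): no
  'run' (len=3): no
  'bed' (len=3): no
  'big' (len=3): no
  'dot' (len=3): no
  'map' (len=3): no
  'tin' (len=3): no
  'bed' (len=3): no
Matching words: []
Total: 0

0


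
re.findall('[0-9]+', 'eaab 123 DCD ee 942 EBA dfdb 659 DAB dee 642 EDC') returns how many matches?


Pattern '[0-9]+' finds one or more digits.
Text: 'eaab 123 DCD ee 942 EBA dfdb 659 DAB dee 642 EDC'
Scanning for matches:
  Match 1: '123'
  Match 2: '942'
  Match 3: '659'
  Match 4: '642'
Total matches: 4

4


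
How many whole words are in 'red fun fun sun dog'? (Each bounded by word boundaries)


Word boundaries (\b) mark the start/end of each word.
Text: 'red fun fun sun dog'
Splitting by whitespace:
  Word 1: 'red'
  Word 2: 'fun'
  Word 3: 'fun'
  Word 4: 'sun'
  Word 5: 'dog'
Total whole words: 5

5


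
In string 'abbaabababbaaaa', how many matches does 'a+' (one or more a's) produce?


Pattern 'a+' matches one or more consecutive a's.
String: 'abbaabababbaaaa'
Scanning for runs of a:
  Match 1: 'a' (length 1)
  Match 2: 'aa' (length 2)
  Match 3: 'a' (length 1)
  Match 4: 'a' (length 1)
  Match 5: 'aaaa' (length 4)
Total matches: 5

5


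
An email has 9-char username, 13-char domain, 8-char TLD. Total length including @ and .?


An email address has format: username@domain.tld
Username length: 9
'@' character: 1
Domain length: 13
'.' character: 1
TLD length: 8
Total = 9 + 1 + 13 + 1 + 8 = 32

32


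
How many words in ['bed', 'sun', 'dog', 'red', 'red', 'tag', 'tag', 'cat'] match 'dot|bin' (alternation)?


Alternation 'dot|bin' matches either 'dot' or 'bin'.
Checking each word:
  'bed' -> no
  'sun' -> no
  'dog' -> no
  'red' -> no
  'red' -> no
  'tag' -> no
  'tag' -> no
  'cat' -> no
Matches: []
Count: 0

0


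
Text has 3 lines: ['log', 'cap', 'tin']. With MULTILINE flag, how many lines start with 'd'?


With MULTILINE flag, ^ matches the start of each line.
Lines: ['log', 'cap', 'tin']
Checking which lines start with 'd':
  Line 1: 'log' -> no
  Line 2: 'cap' -> no
  Line 3: 'tin' -> no
Matching lines: []
Count: 0

0


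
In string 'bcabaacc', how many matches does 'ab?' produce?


Pattern 'ab?' matches 'a' optionally followed by 'b'.
String: 'bcabaacc'
Scanning left to right for 'a' then checking next char:
  Match 1: 'ab' (a followed by b)
  Match 2: 'a' (a not followed by b)
  Match 3: 'a' (a not followed by b)
Total matches: 3

3


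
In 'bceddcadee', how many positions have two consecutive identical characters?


Looking for consecutive identical characters in 'bceddcadee':
  pos 0-1: 'b' vs 'c' -> different
  pos 1-2: 'c' vs 'e' -> different
  pos 2-3: 'e' vs 'd' -> different
  pos 3-4: 'd' vs 'd' -> MATCH ('dd')
  pos 4-5: 'd' vs 'c' -> different
  pos 5-6: 'c' vs 'a' -> different
  pos 6-7: 'a' vs 'd' -> different
  pos 7-8: 'd' vs 'e' -> different
  pos 8-9: 'e' vs 'e' -> MATCH ('ee')
Consecutive identical pairs: ['dd', 'ee']
Count: 2

2


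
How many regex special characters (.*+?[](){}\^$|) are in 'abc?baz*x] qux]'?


Regex special characters are: . * + ? [ ] ( ) { } \ ^ $ |
Scanning 'abc?baz*x] qux]':
  pos 3: '?' -> SPECIAL
  pos 7: '*' -> SPECIAL
  pos 9: ']' -> SPECIAL
  pos 14: ']' -> SPECIAL
Special chars found: ['?', '*', ']', ']']
Total: 4

4


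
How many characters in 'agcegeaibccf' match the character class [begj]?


Character class [begj] matches any of: {b, e, g, j}
Scanning string 'agcegeaibccf' character by character:
  pos 0: 'a' -> no
  pos 1: 'g' -> MATCH
  pos 2: 'c' -> no
  pos 3: 'e' -> MATCH
  pos 4: 'g' -> MATCH
  pos 5: 'e' -> MATCH
  pos 6: 'a' -> no
  pos 7: 'i' -> no
  pos 8: 'b' -> MATCH
  pos 9: 'c' -> no
  pos 10: 'c' -> no
  pos 11: 'f' -> no
Total matches: 5

5


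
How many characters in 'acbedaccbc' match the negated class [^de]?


Negated class [^de] matches any char NOT in {d, e}
Scanning 'acbedaccbc':
  pos 0: 'a' -> MATCH
  pos 1: 'c' -> MATCH
  pos 2: 'b' -> MATCH
  pos 3: 'e' -> no (excluded)
  pos 4: 'd' -> no (excluded)
  pos 5: 'a' -> MATCH
  pos 6: 'c' -> MATCH
  pos 7: 'c' -> MATCH
  pos 8: 'b' -> MATCH
  pos 9: 'c' -> MATCH
Total matches: 8

8


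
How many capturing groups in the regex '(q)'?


To count capturing groups, count each '(' that starts a group.
Pattern: '(q)'
Walking through the pattern:
  Position 0: '(' -> group #1
Total capturing groups: 1

1


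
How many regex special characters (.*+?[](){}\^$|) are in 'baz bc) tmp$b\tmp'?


Regex special characters are: . * + ? [ ] ( ) { } \ ^ $ |
Scanning 'baz bc) tmp$b\tmp':
  pos 6: ')' -> SPECIAL
  pos 11: '$' -> SPECIAL
  pos 13: '\' -> SPECIAL
Special chars found: [')', '$', '\\']
Total: 3

3


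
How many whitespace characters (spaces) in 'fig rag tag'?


\s matches whitespace characters (spaces, tabs, etc.).
Text: 'fig rag tag'
This text has 3 words separated by spaces.
Number of spaces = number of words - 1 = 3 - 1 = 2

2


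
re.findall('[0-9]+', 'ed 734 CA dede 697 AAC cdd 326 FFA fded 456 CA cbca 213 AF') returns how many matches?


Pattern '[0-9]+' finds one or more digits.
Text: 'ed 734 CA dede 697 AAC cdd 326 FFA fded 456 CA cbca 213 AF'
Scanning for matches:
  Match 1: '734'
  Match 2: '697'
  Match 3: '326'
  Match 4: '456'
  Match 5: '213'
Total matches: 5

5


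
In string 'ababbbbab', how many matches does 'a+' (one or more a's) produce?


Pattern 'a+' matches one or more consecutive a's.
String: 'ababbbbab'
Scanning for runs of a:
  Match 1: 'a' (length 1)
  Match 2: 'a' (length 1)
  Match 3: 'a' (length 1)
Total matches: 3

3


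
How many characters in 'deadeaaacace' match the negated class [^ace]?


Negated class [^ace] matches any char NOT in {a, c, e}
Scanning 'deadeaaacace':
  pos 0: 'd' -> MATCH
  pos 1: 'e' -> no (excluded)
  pos 2: 'a' -> no (excluded)
  pos 3: 'd' -> MATCH
  pos 4: 'e' -> no (excluded)
  pos 5: 'a' -> no (excluded)
  pos 6: 'a' -> no (excluded)
  pos 7: 'a' -> no (excluded)
  pos 8: 'c' -> no (excluded)
  pos 9: 'a' -> no (excluded)
  pos 10: 'c' -> no (excluded)
  pos 11: 'e' -> no (excluded)
Total matches: 2

2


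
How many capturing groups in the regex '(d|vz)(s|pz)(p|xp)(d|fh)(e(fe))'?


To count capturing groups, count each '(' that starts a group.
Pattern: '(d|vz)(s|pz)(p|xp)(d|fh)(e(fe))'
Walking through the pattern:
  Position 0: '(' -> group #1
  Position 6: '(' -> group #2
  Position 12: '(' -> group #3
  Position 18: '(' -> group #4
  Position 24: '(' -> group #5
  Position 26: '(' -> group #6
Total capturing groups: 6

6


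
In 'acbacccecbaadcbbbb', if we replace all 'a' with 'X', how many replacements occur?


re.sub('a', 'X', text) replaces every occurrence of 'a' with 'X'.
Text: 'acbacccecbaadcbbbb'
Scanning for 'a':
  pos 0: 'a' -> replacement #1
  pos 3: 'a' -> replacement #2
  pos 10: 'a' -> replacement #3
  pos 11: 'a' -> replacement #4
Total replacements: 4

4


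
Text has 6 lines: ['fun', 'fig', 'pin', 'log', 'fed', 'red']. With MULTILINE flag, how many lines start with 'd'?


With MULTILINE flag, ^ matches the start of each line.
Lines: ['fun', 'fig', 'pin', 'log', 'fed', 'red']
Checking which lines start with 'd':
  Line 1: 'fun' -> no
  Line 2: 'fig' -> no
  Line 3: 'pin' -> no
  Line 4: 'log' -> no
  Line 5: 'fed' -> no
  Line 6: 'red' -> no
Matching lines: []
Count: 0

0


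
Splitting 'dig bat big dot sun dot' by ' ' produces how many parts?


Splitting by ' ' breaks the string at each occurrence of the separator.
Text: 'dig bat big dot sun dot'
Parts after split:
  Part 1: 'dig'
  Part 2: 'bat'
  Part 3: 'big'
  Part 4: 'dot'
  Part 5: 'sun'
  Part 6: 'dot'
Total parts: 6

6


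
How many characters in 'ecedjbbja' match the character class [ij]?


Character class [ij] matches any of: {i, j}
Scanning string 'ecedjbbja' character by character:
  pos 0: 'e' -> no
  pos 1: 'c' -> no
  pos 2: 'e' -> no
  pos 3: 'd' -> no
  pos 4: 'j' -> MATCH
  pos 5: 'b' -> no
  pos 6: 'b' -> no
  pos 7: 'j' -> MATCH
  pos 8: 'a' -> no
Total matches: 2

2


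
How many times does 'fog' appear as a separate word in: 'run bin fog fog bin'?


Scanning each word for exact match 'fog':
  Word 1: 'run' -> no
  Word 2: 'bin' -> no
  Word 3: 'fog' -> MATCH
  Word 4: 'fog' -> MATCH
  Word 5: 'bin' -> no
Total matches: 2

2


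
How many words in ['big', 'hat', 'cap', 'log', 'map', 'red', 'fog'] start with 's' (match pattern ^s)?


Pattern ^s anchors to start of word. Check which words begin with 's':
  'big' -> no
  'hat' -> no
  'cap' -> no
  'log' -> no
  'map' -> no
  'red' -> no
  'fog' -> no
Matching words: []
Count: 0

0


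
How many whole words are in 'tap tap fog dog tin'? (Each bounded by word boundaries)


Word boundaries (\b) mark the start/end of each word.
Text: 'tap tap fog dog tin'
Splitting by whitespace:
  Word 1: 'tap'
  Word 2: 'tap'
  Word 3: 'fog'
  Word 4: 'dog'
  Word 5: 'tin'
Total whole words: 5

5


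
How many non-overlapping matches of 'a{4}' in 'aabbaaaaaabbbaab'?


Pattern 'a{4}' matches exactly 4 consecutive a's (greedy, non-overlapping).
String: 'aabbaaaaaabbbaab'
Scanning for runs of a's:
  Run at pos 0: 'aa' (length 2) -> 0 match(es)
  Run at pos 4: 'aaaaaa' (length 6) -> 1 match(es)
  Run at pos 13: 'aa' (length 2) -> 0 match(es)
Matches found: ['aaaa']
Total: 1

1


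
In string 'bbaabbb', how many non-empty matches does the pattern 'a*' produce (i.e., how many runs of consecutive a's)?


Pattern 'a*' matches zero or more a's. We want non-empty runs of consecutive a's.
String: 'bbaabbb'
Walking through the string to find runs of a's:
  Run 1: positions 2-3 -> 'aa'
Non-empty runs found: ['aa']
Count: 1

1


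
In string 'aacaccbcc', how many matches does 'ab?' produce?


Pattern 'ab?' matches 'a' optionally followed by 'b'.
String: 'aacaccbcc'
Scanning left to right for 'a' then checking next char:
  Match 1: 'a' (a not followed by b)
  Match 2: 'a' (a not followed by b)
  Match 3: 'a' (a not followed by b)
Total matches: 3

3


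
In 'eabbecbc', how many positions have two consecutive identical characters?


Looking for consecutive identical characters in 'eabbecbc':
  pos 0-1: 'e' vs 'a' -> different
  pos 1-2: 'a' vs 'b' -> different
  pos 2-3: 'b' vs 'b' -> MATCH ('bb')
  pos 3-4: 'b' vs 'e' -> different
  pos 4-5: 'e' vs 'c' -> different
  pos 5-6: 'c' vs 'b' -> different
  pos 6-7: 'b' vs 'c' -> different
Consecutive identical pairs: ['bb']
Count: 1

1


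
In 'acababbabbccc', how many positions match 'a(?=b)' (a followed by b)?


Lookahead 'a(?=b)' matches 'a' only when followed by 'b'.
String: 'acababbabbccc'
Checking each position where char is 'a':
  pos 0: 'a' -> no (next='c')
  pos 2: 'a' -> MATCH (next='b')
  pos 4: 'a' -> MATCH (next='b')
  pos 7: 'a' -> MATCH (next='b')
Matching positions: [2, 4, 7]
Count: 3

3


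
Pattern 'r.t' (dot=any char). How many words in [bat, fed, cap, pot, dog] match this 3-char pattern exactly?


Pattern 'r.t' means: starts with 'r', any single char, ends with 't'.
Checking each word (must be exactly 3 chars):
  'bat' (len=3): no
  'fed' (len=3): no
  'cap' (len=3): no
  'pot' (len=3): no
  'dog' (len=3): no
Matching words: []
Total: 0

0


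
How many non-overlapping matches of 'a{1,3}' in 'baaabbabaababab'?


Pattern 'a{1,3}' matches between 1 and 3 consecutive a's (greedy).
String: 'baaabbabaababab'
Finding runs of a's and applying greedy matching:
  Run at pos 1: 'aaa' (length 3)
  Run at pos 6: 'a' (length 1)
  Run at pos 8: 'aa' (length 2)
  Run at pos 11: 'a' (length 1)
  Run at pos 13: 'a' (length 1)
Matches: ['aaa', 'a', 'aa', 'a', 'a']
Count: 5

5


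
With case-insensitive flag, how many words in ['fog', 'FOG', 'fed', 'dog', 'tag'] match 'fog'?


Case-insensitive matching: compare each word's lowercase form to 'fog'.
  'fog' -> lower='fog' -> MATCH
  'FOG' -> lower='fog' -> MATCH
  'fed' -> lower='fed' -> no
  'dog' -> lower='dog' -> no
  'tag' -> lower='tag' -> no
Matches: ['fog', 'FOG']
Count: 2

2


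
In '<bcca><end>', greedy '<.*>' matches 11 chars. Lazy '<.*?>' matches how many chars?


Greedy '<.*>' tries to match as MUCH as possible.
Lazy '<.*?>' tries to match as LITTLE as possible.

String: '<bcca><end>'
Greedy '<.*>' starts at first '<' and extends to the LAST '>': '<bcca><end>' (11 chars)
Lazy '<.*?>' starts at first '<' and stops at the FIRST '>': '<bcca>' (6 chars)

6


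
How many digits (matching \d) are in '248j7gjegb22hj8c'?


\d matches any digit 0-9.
Scanning '248j7gjegb22hj8c':
  pos 0: '2' -> DIGIT
  pos 1: '4' -> DIGIT
  pos 2: '8' -> DIGIT
  pos 4: '7' -> DIGIT
  pos 10: '2' -> DIGIT
  pos 11: '2' -> DIGIT
  pos 14: '8' -> DIGIT
Digits found: ['2', '4', '8', '7', '2', '2', '8']
Total: 7

7


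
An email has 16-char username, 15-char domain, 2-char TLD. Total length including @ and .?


An email address has format: username@domain.tld
Username length: 16
'@' character: 1
Domain length: 15
'.' character: 1
TLD length: 2
Total = 16 + 1 + 15 + 1 + 2 = 35

35


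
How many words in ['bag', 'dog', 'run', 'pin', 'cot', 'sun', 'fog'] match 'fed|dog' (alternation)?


Alternation 'fed|dog' matches either 'fed' or 'dog'.
Checking each word:
  'bag' -> no
  'dog' -> MATCH
  'run' -> no
  'pin' -> no
  'cot' -> no
  'sun' -> no
  'fog' -> no
Matches: ['dog']
Count: 1

1


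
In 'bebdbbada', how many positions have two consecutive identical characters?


Looking for consecutive identical characters in 'bebdbbada':
  pos 0-1: 'b' vs 'e' -> different
  pos 1-2: 'e' vs 'b' -> different
  pos 2-3: 'b' vs 'd' -> different
  pos 3-4: 'd' vs 'b' -> different
  pos 4-5: 'b' vs 'b' -> MATCH ('bb')
  pos 5-6: 'b' vs 'a' -> different
  pos 6-7: 'a' vs 'd' -> different
  pos 7-8: 'd' vs 'a' -> different
Consecutive identical pairs: ['bb']
Count: 1

1


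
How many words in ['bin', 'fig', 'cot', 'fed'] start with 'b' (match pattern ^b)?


Pattern ^b anchors to start of word. Check which words begin with 'b':
  'bin' -> MATCH (starts with 'b')
  'fig' -> no
  'cot' -> no
  'fed' -> no
Matching words: ['bin']
Count: 1

1


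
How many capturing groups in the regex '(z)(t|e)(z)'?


To count capturing groups, count each '(' that starts a group.
Pattern: '(z)(t|e)(z)'
Walking through the pattern:
  Position 0: '(' -> group #1
  Position 3: '(' -> group #2
  Position 8: '(' -> group #3
Total capturing groups: 3

3


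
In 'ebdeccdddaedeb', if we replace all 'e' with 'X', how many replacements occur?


re.sub('e', 'X', text) replaces every occurrence of 'e' with 'X'.
Text: 'ebdeccdddaedeb'
Scanning for 'e':
  pos 0: 'e' -> replacement #1
  pos 3: 'e' -> replacement #2
  pos 10: 'e' -> replacement #3
  pos 12: 'e' -> replacement #4
Total replacements: 4

4


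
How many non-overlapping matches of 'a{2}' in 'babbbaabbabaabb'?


Pattern 'a{2}' matches exactly 2 consecutive a's (greedy, non-overlapping).
String: 'babbbaabbabaabb'
Scanning for runs of a's:
  Run at pos 1: 'a' (length 1) -> 0 match(es)
  Run at pos 5: 'aa' (length 2) -> 1 match(es)
  Run at pos 9: 'a' (length 1) -> 0 match(es)
  Run at pos 11: 'aa' (length 2) -> 1 match(es)
Matches found: ['aa', 'aa']
Total: 2

2


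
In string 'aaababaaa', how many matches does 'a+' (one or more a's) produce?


Pattern 'a+' matches one or more consecutive a's.
String: 'aaababaaa'
Scanning for runs of a:
  Match 1: 'aaa' (length 3)
  Match 2: 'a' (length 1)
  Match 3: 'aaa' (length 3)
Total matches: 3

3


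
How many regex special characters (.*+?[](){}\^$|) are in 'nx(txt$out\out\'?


Regex special characters are: . * + ? [ ] ( ) { } \ ^ $ |
Scanning 'nx(txt$out\out\':
  pos 2: '(' -> SPECIAL
  pos 6: '$' -> SPECIAL
  pos 10: '\' -> SPECIAL
  pos 14: '\' -> SPECIAL
Special chars found: ['(', '$', '\\', '\\']
Total: 4

4


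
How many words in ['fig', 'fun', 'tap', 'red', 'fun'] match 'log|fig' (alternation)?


Alternation 'log|fig' matches either 'log' or 'fig'.
Checking each word:
  'fig' -> MATCH
  'fun' -> no
  'tap' -> no
  'red' -> no
  'fun' -> no
Matches: ['fig']
Count: 1

1


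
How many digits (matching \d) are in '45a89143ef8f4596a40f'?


\d matches any digit 0-9.
Scanning '45a89143ef8f4596a40f':
  pos 0: '4' -> DIGIT
  pos 1: '5' -> DIGIT
  pos 3: '8' -> DIGIT
  pos 4: '9' -> DIGIT
  pos 5: '1' -> DIGIT
  pos 6: '4' -> DIGIT
  pos 7: '3' -> DIGIT
  pos 10: '8' -> DIGIT
  pos 12: '4' -> DIGIT
  pos 13: '5' -> DIGIT
  pos 14: '9' -> DIGIT
  pos 15: '6' -> DIGIT
  pos 17: '4' -> DIGIT
  pos 18: '0' -> DIGIT
Digits found: ['4', '5', '8', '9', '1', '4', '3', '8', '4', '5', '9', '6', '4', '0']
Total: 14

14


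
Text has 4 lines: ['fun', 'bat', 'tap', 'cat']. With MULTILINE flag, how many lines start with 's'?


With MULTILINE flag, ^ matches the start of each line.
Lines: ['fun', 'bat', 'tap', 'cat']
Checking which lines start with 's':
  Line 1: 'fun' -> no
  Line 2: 'bat' -> no
  Line 3: 'tap' -> no
  Line 4: 'cat' -> no
Matching lines: []
Count: 0

0


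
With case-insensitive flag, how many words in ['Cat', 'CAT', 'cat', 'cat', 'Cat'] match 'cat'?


Case-insensitive matching: compare each word's lowercase form to 'cat'.
  'Cat' -> lower='cat' -> MATCH
  'CAT' -> lower='cat' -> MATCH
  'cat' -> lower='cat' -> MATCH
  'cat' -> lower='cat' -> MATCH
  'Cat' -> lower='cat' -> MATCH
Matches: ['Cat', 'CAT', 'cat', 'cat', 'Cat']
Count: 5

5


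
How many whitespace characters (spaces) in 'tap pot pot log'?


\s matches whitespace characters (spaces, tabs, etc.).
Text: 'tap pot pot log'
This text has 4 words separated by spaces.
Number of spaces = number of words - 1 = 4 - 1 = 3

3


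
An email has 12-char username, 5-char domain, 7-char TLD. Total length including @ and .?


An email address has format: username@domain.tld
Username length: 12
'@' character: 1
Domain length: 5
'.' character: 1
TLD length: 7
Total = 12 + 1 + 5 + 1 + 7 = 26

26


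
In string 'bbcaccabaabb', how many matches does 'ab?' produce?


Pattern 'ab?' matches 'a' optionally followed by 'b'.
String: 'bbcaccabaabb'
Scanning left to right for 'a' then checking next char:
  Match 1: 'a' (a not followed by b)
  Match 2: 'ab' (a followed by b)
  Match 3: 'a' (a not followed by b)
  Match 4: 'ab' (a followed by b)
Total matches: 4

4


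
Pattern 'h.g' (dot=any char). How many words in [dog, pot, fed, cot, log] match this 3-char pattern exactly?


Pattern 'h.g' means: starts with 'h', any single char, ends with 'g'.
Checking each word (must be exactly 3 chars):
  'dog' (len=3): no
  'pot' (len=3): no
  'fed' (len=3): no
  'cot' (len=3): no
  'log' (len=3): no
Matching words: []
Total: 0

0


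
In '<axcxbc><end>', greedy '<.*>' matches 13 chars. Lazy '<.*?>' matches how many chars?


Greedy '<.*>' tries to match as MUCH as possible.
Lazy '<.*?>' tries to match as LITTLE as possible.

String: '<axcxbc><end>'
Greedy '<.*>' starts at first '<' and extends to the LAST '>': '<axcxbc><end>' (13 chars)
Lazy '<.*?>' starts at first '<' and stops at the FIRST '>': '<axcxbc>' (8 chars)

8


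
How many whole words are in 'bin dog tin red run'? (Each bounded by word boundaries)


Word boundaries (\b) mark the start/end of each word.
Text: 'bin dog tin red run'
Splitting by whitespace:
  Word 1: 'bin'
  Word 2: 'dog'
  Word 3: 'tin'
  Word 4: 'red'
  Word 5: 'run'
Total whole words: 5

5


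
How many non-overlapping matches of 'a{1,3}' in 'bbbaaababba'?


Pattern 'a{1,3}' matches between 1 and 3 consecutive a's (greedy).
String: 'bbbaaababba'
Finding runs of a's and applying greedy matching:
  Run at pos 3: 'aaa' (length 3)
  Run at pos 7: 'a' (length 1)
  Run at pos 10: 'a' (length 1)
Matches: ['aaa', 'a', 'a']
Count: 3

3


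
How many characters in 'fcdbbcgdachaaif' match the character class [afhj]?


Character class [afhj] matches any of: {a, f, h, j}
Scanning string 'fcdbbcgdachaaif' character by character:
  pos 0: 'f' -> MATCH
  pos 1: 'c' -> no
  pos 2: 'd' -> no
  pos 3: 'b' -> no
  pos 4: 'b' -> no
  pos 5: 'c' -> no
  pos 6: 'g' -> no
  pos 7: 'd' -> no
  pos 8: 'a' -> MATCH
  pos 9: 'c' -> no
  pos 10: 'h' -> MATCH
  pos 11: 'a' -> MATCH
  pos 12: 'a' -> MATCH
  pos 13: 'i' -> no
  pos 14: 'f' -> MATCH
Total matches: 6

6


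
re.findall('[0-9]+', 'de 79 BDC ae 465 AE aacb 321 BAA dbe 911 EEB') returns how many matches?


Pattern '[0-9]+' finds one or more digits.
Text: 'de 79 BDC ae 465 AE aacb 321 BAA dbe 911 EEB'
Scanning for matches:
  Match 1: '79'
  Match 2: '465'
  Match 3: '321'
  Match 4: '911'
Total matches: 4

4


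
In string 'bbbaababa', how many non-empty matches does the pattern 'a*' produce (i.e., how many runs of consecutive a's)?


Pattern 'a*' matches zero or more a's. We want non-empty runs of consecutive a's.
String: 'bbbaababa'
Walking through the string to find runs of a's:
  Run 1: positions 3-4 -> 'aa'
  Run 2: positions 6-6 -> 'a'
  Run 3: positions 8-8 -> 'a'
Non-empty runs found: ['aa', 'a', 'a']
Count: 3

3


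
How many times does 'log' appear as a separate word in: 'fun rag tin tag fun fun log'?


Scanning each word for exact match 'log':
  Word 1: 'fun' -> no
  Word 2: 'rag' -> no
  Word 3: 'tin' -> no
  Word 4: 'tag' -> no
  Word 5: 'fun' -> no
  Word 6: 'fun' -> no
  Word 7: 'log' -> MATCH
Total matches: 1

1


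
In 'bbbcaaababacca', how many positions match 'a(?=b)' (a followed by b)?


Lookahead 'a(?=b)' matches 'a' only when followed by 'b'.
String: 'bbbcaaababacca'
Checking each position where char is 'a':
  pos 4: 'a' -> no (next='a')
  pos 5: 'a' -> no (next='a')
  pos 6: 'a' -> MATCH (next='b')
  pos 8: 'a' -> MATCH (next='b')
  pos 10: 'a' -> no (next='c')
Matching positions: [6, 8]
Count: 2

2


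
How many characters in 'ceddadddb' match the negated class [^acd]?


Negated class [^acd] matches any char NOT in {a, c, d}
Scanning 'ceddadddb':
  pos 0: 'c' -> no (excluded)
  pos 1: 'e' -> MATCH
  pos 2: 'd' -> no (excluded)
  pos 3: 'd' -> no (excluded)
  pos 4: 'a' -> no (excluded)
  pos 5: 'd' -> no (excluded)
  pos 6: 'd' -> no (excluded)
  pos 7: 'd' -> no (excluded)
  pos 8: 'b' -> MATCH
Total matches: 2

2


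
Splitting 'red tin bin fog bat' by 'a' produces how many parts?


Splitting by 'a' breaks the string at each occurrence of the separator.
Text: 'red tin bin fog bat'
Parts after split:
  Part 1: 'red tin bin fog b'
  Part 2: 't'
Total parts: 2

2


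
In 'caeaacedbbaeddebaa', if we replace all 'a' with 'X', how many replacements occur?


re.sub('a', 'X', text) replaces every occurrence of 'a' with 'X'.
Text: 'caeaacedbbaeddebaa'
Scanning for 'a':
  pos 1: 'a' -> replacement #1
  pos 3: 'a' -> replacement #2
  pos 4: 'a' -> replacement #3
  pos 10: 'a' -> replacement #4
  pos 16: 'a' -> replacement #5
  pos 17: 'a' -> replacement #6
Total replacements: 6

6


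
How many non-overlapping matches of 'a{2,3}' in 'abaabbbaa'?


Pattern 'a{2,3}' matches between 2 and 3 consecutive a's (greedy).
String: 'abaabbbaa'
Finding runs of a's and applying greedy matching:
  Run at pos 0: 'a' (length 1)
  Run at pos 2: 'aa' (length 2)
  Run at pos 7: 'aa' (length 2)
Matches: ['aa', 'aa']
Count: 2

2


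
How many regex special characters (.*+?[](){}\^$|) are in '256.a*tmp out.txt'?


Regex special characters are: . * + ? [ ] ( ) { } \ ^ $ |
Scanning '256.a*tmp out.txt':
  pos 3: '.' -> SPECIAL
  pos 5: '*' -> SPECIAL
  pos 13: '.' -> SPECIAL
Special chars found: ['.', '*', '.']
Total: 3

3


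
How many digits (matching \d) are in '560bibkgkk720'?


\d matches any digit 0-9.
Scanning '560bibkgkk720':
  pos 0: '5' -> DIGIT
  pos 1: '6' -> DIGIT
  pos 2: '0' -> DIGIT
  pos 10: '7' -> DIGIT
  pos 11: '2' -> DIGIT
  pos 12: '0' -> DIGIT
Digits found: ['5', '6', '0', '7', '2', '0']
Total: 6

6


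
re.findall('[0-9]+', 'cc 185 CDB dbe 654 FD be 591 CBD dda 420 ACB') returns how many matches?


Pattern '[0-9]+' finds one or more digits.
Text: 'cc 185 CDB dbe 654 FD be 591 CBD dda 420 ACB'
Scanning for matches:
  Match 1: '185'
  Match 2: '654'
  Match 3: '591'
  Match 4: '420'
Total matches: 4

4


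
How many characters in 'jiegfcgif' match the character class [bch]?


Character class [bch] matches any of: {b, c, h}
Scanning string 'jiegfcgif' character by character:
  pos 0: 'j' -> no
  pos 1: 'i' -> no
  pos 2: 'e' -> no
  pos 3: 'g' -> no
  pos 4: 'f' -> no
  pos 5: 'c' -> MATCH
  pos 6: 'g' -> no
  pos 7: 'i' -> no
  pos 8: 'f' -> no
Total matches: 1

1


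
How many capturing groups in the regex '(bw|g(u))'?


To count capturing groups, count each '(' that starts a group.
Pattern: '(bw|g(u))'
Walking through the pattern:
  Position 0: '(' -> group #1
  Position 5: '(' -> group #2
Total capturing groups: 2

2


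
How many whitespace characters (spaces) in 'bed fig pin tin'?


\s matches whitespace characters (spaces, tabs, etc.).
Text: 'bed fig pin tin'
This text has 4 words separated by spaces.
Number of spaces = number of words - 1 = 4 - 1 = 3

3


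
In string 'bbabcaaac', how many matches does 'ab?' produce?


Pattern 'ab?' matches 'a' optionally followed by 'b'.
String: 'bbabcaaac'
Scanning left to right for 'a' then checking next char:
  Match 1: 'ab' (a followed by b)
  Match 2: 'a' (a not followed by b)
  Match 3: 'a' (a not followed by b)
  Match 4: 'a' (a not followed by b)
Total matches: 4

4


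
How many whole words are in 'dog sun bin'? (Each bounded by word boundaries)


Word boundaries (\b) mark the start/end of each word.
Text: 'dog sun bin'
Splitting by whitespace:
  Word 1: 'dog'
  Word 2: 'sun'
  Word 3: 'bin'
Total whole words: 3

3


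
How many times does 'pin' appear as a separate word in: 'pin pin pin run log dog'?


Scanning each word for exact match 'pin':
  Word 1: 'pin' -> MATCH
  Word 2: 'pin' -> MATCH
  Word 3: 'pin' -> MATCH
  Word 4: 'run' -> no
  Word 5: 'log' -> no
  Word 6: 'dog' -> no
Total matches: 3

3


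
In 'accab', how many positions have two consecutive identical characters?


Looking for consecutive identical characters in 'accab':
  pos 0-1: 'a' vs 'c' -> different
  pos 1-2: 'c' vs 'c' -> MATCH ('cc')
  pos 2-3: 'c' vs 'a' -> different
  pos 3-4: 'a' vs 'b' -> different
Consecutive identical pairs: ['cc']
Count: 1

1


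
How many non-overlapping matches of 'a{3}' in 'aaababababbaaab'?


Pattern 'a{3}' matches exactly 3 consecutive a's (greedy, non-overlapping).
String: 'aaababababbaaab'
Scanning for runs of a's:
  Run at pos 0: 'aaa' (length 3) -> 1 match(es)
  Run at pos 4: 'a' (length 1) -> 0 match(es)
  Run at pos 6: 'a' (length 1) -> 0 match(es)
  Run at pos 8: 'a' (length 1) -> 0 match(es)
  Run at pos 11: 'aaa' (length 3) -> 1 match(es)
Matches found: ['aaa', 'aaa']
Total: 2

2


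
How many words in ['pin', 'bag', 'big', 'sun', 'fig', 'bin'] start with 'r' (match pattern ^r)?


Pattern ^r anchors to start of word. Check which words begin with 'r':
  'pin' -> no
  'bag' -> no
  'big' -> no
  'sun' -> no
  'fig' -> no
  'bin' -> no
Matching words: []
Count: 0

0


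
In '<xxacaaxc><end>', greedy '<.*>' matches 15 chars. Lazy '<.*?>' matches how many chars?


Greedy '<.*>' tries to match as MUCH as possible.
Lazy '<.*?>' tries to match as LITTLE as possible.

String: '<xxacaaxc><end>'
Greedy '<.*>' starts at first '<' and extends to the LAST '>': '<xxacaaxc><end>' (15 chars)
Lazy '<.*?>' starts at first '<' and stops at the FIRST '>': '<xxacaaxc>' (10 chars)

10


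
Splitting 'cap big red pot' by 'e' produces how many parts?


Splitting by 'e' breaks the string at each occurrence of the separator.
Text: 'cap big red pot'
Parts after split:
  Part 1: 'cap big r'
  Part 2: 'd pot'
Total parts: 2

2


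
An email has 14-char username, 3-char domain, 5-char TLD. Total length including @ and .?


An email address has format: username@domain.tld
Username length: 14
'@' character: 1
Domain length: 3
'.' character: 1
TLD length: 5
Total = 14 + 1 + 3 + 1 + 5 = 24

24


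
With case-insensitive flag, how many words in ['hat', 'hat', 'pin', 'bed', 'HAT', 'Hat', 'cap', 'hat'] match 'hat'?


Case-insensitive matching: compare each word's lowercase form to 'hat'.
  'hat' -> lower='hat' -> MATCH
  'hat' -> lower='hat' -> MATCH
  'pin' -> lower='pin' -> no
  'bed' -> lower='bed' -> no
  'HAT' -> lower='hat' -> MATCH
  'Hat' -> lower='hat' -> MATCH
  'cap' -> lower='cap' -> no
  'hat' -> lower='hat' -> MATCH
Matches: ['hat', 'hat', 'HAT', 'Hat', 'hat']
Count: 5

5


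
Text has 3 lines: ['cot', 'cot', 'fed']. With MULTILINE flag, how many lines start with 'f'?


With MULTILINE flag, ^ matches the start of each line.
Lines: ['cot', 'cot', 'fed']
Checking which lines start with 'f':
  Line 1: 'cot' -> no
  Line 2: 'cot' -> no
  Line 3: 'fed' -> MATCH
Matching lines: ['fed']
Count: 1

1


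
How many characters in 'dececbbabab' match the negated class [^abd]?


Negated class [^abd] matches any char NOT in {a, b, d}
Scanning 'dececbbabab':
  pos 0: 'd' -> no (excluded)
  pos 1: 'e' -> MATCH
  pos 2: 'c' -> MATCH
  pos 3: 'e' -> MATCH
  pos 4: 'c' -> MATCH
  pos 5: 'b' -> no (excluded)
  pos 6: 'b' -> no (excluded)
  pos 7: 'a' -> no (excluded)
  pos 8: 'b' -> no (excluded)
  pos 9: 'a' -> no (excluded)
  pos 10: 'b' -> no (excluded)
Total matches: 4

4


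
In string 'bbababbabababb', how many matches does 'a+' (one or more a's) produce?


Pattern 'a+' matches one or more consecutive a's.
String: 'bbababbabababb'
Scanning for runs of a:
  Match 1: 'a' (length 1)
  Match 2: 'a' (length 1)
  Match 3: 'a' (length 1)
  Match 4: 'a' (length 1)
  Match 5: 'a' (length 1)
Total matches: 5

5


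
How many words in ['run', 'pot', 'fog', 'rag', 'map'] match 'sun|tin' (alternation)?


Alternation 'sun|tin' matches either 'sun' or 'tin'.
Checking each word:
  'run' -> no
  'pot' -> no
  'fog' -> no
  'rag' -> no
  'map' -> no
Matches: []
Count: 0

0


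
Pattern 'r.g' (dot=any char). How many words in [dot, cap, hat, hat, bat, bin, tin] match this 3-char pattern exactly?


Pattern 'r.g' means: starts with 'r', any single char, ends with 'g'.
Checking each word (must be exactly 3 chars):
  'dot' (len=3): no
  'cap' (len=3): no
  'hat' (len=3): no
  'hat' (len=3): no
  'bat' (len=3): no
  'bin' (len=3): no
  'tin' (len=3): no
Matching words: []
Total: 0

0


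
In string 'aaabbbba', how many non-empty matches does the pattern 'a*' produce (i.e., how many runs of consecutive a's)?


Pattern 'a*' matches zero or more a's. We want non-empty runs of consecutive a's.
String: 'aaabbbba'
Walking through the string to find runs of a's:
  Run 1: positions 0-2 -> 'aaa'
  Run 2: positions 7-7 -> 'a'
Non-empty runs found: ['aaa', 'a']
Count: 2

2


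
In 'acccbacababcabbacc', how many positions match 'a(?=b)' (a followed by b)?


Lookahead 'a(?=b)' matches 'a' only when followed by 'b'.
String: 'acccbacababcabbacc'
Checking each position where char is 'a':
  pos 0: 'a' -> no (next='c')
  pos 5: 'a' -> no (next='c')
  pos 7: 'a' -> MATCH (next='b')
  pos 9: 'a' -> MATCH (next='b')
  pos 12: 'a' -> MATCH (next='b')
  pos 15: 'a' -> no (next='c')
Matching positions: [7, 9, 12]
Count: 3

3


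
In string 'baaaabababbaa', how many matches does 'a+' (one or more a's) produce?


Pattern 'a+' matches one or more consecutive a's.
String: 'baaaabababbaa'
Scanning for runs of a:
  Match 1: 'aaaa' (length 4)
  Match 2: 'a' (length 1)
  Match 3: 'a' (length 1)
  Match 4: 'aa' (length 2)
Total matches: 4

4


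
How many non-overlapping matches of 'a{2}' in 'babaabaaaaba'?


Pattern 'a{2}' matches exactly 2 consecutive a's (greedy, non-overlapping).
String: 'babaabaaaaba'
Scanning for runs of a's:
  Run at pos 1: 'a' (length 1) -> 0 match(es)
  Run at pos 3: 'aa' (length 2) -> 1 match(es)
  Run at pos 6: 'aaaa' (length 4) -> 2 match(es)
  Run at pos 11: 'a' (length 1) -> 0 match(es)
Matches found: ['aa', 'aa', 'aa']
Total: 3

3


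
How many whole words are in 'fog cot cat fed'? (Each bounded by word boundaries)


Word boundaries (\b) mark the start/end of each word.
Text: 'fog cot cat fed'
Splitting by whitespace:
  Word 1: 'fog'
  Word 2: 'cot'
  Word 3: 'cat'
  Word 4: 'fed'
Total whole words: 4

4


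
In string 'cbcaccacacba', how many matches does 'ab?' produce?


Pattern 'ab?' matches 'a' optionally followed by 'b'.
String: 'cbcaccacacba'
Scanning left to right for 'a' then checking next char:
  Match 1: 'a' (a not followed by b)
  Match 2: 'a' (a not followed by b)
  Match 3: 'a' (a not followed by b)
  Match 4: 'a' (a not followed by b)
Total matches: 4

4


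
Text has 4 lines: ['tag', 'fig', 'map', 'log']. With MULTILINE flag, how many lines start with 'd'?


With MULTILINE flag, ^ matches the start of each line.
Lines: ['tag', 'fig', 'map', 'log']
Checking which lines start with 'd':
  Line 1: 'tag' -> no
  Line 2: 'fig' -> no
  Line 3: 'map' -> no
  Line 4: 'log' -> no
Matching lines: []
Count: 0

0


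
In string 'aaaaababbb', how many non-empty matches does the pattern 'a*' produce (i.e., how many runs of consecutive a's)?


Pattern 'a*' matches zero or more a's. We want non-empty runs of consecutive a's.
String: 'aaaaababbb'
Walking through the string to find runs of a's:
  Run 1: positions 0-4 -> 'aaaaa'
  Run 2: positions 6-6 -> 'a'
Non-empty runs found: ['aaaaa', 'a']
Count: 2

2


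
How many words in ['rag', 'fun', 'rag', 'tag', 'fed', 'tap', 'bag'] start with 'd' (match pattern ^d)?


Pattern ^d anchors to start of word. Check which words begin with 'd':
  'rag' -> no
  'fun' -> no
  'rag' -> no
  'tag' -> no
  'fed' -> no
  'tap' -> no
  'bag' -> no
Matching words: []
Count: 0

0


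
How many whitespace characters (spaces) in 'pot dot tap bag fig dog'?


\s matches whitespace characters (spaces, tabs, etc.).
Text: 'pot dot tap bag fig dog'
This text has 6 words separated by spaces.
Number of spaces = number of words - 1 = 6 - 1 = 5

5


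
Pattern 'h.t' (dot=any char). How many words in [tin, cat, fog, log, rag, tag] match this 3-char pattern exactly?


Pattern 'h.t' means: starts with 'h', any single char, ends with 't'.
Checking each word (must be exactly 3 chars):
  'tin' (len=3): no
  'cat' (len=3): no
  'fog' (len=3): no
  'log' (len=3): no
  'rag' (len=3): no
  'tag' (len=3): no
Matching words: []
Total: 0

0


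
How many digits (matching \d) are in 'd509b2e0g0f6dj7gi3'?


\d matches any digit 0-9.
Scanning 'd509b2e0g0f6dj7gi3':
  pos 1: '5' -> DIGIT
  pos 2: '0' -> DIGIT
  pos 3: '9' -> DIGIT
  pos 5: '2' -> DIGIT
  pos 7: '0' -> DIGIT
  pos 9: '0' -> DIGIT
  pos 11: '6' -> DIGIT
  pos 14: '7' -> DIGIT
  pos 17: '3' -> DIGIT
Digits found: ['5', '0', '9', '2', '0', '0', '6', '7', '3']
Total: 9

9


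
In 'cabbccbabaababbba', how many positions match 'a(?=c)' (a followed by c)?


Lookahead 'a(?=c)' matches 'a' only when followed by 'c'.
String: 'cabbccbabaababbba'
Checking each position where char is 'a':
  pos 1: 'a' -> no (next='b')
  pos 7: 'a' -> no (next='b')
  pos 9: 'a' -> no (next='a')
  pos 10: 'a' -> no (next='b')
  pos 12: 'a' -> no (next='b')
Matching positions: []
Count: 0

0


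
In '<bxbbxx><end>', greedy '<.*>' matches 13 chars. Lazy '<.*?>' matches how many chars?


Greedy '<.*>' tries to match as MUCH as possible.
Lazy '<.*?>' tries to match as LITTLE as possible.

String: '<bxbbxx><end>'
Greedy '<.*>' starts at first '<' and extends to the LAST '>': '<bxbbxx><end>' (13 chars)
Lazy '<.*?>' starts at first '<' and stops at the FIRST '>': '<bxbbxx>' (8 chars)

8


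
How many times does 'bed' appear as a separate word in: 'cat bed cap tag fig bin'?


Scanning each word for exact match 'bed':
  Word 1: 'cat' -> no
  Word 2: 'bed' -> MATCH
  Word 3: 'cap' -> no
  Word 4: 'tag' -> no
  Word 5: 'fig' -> no
  Word 6: 'bin' -> no
Total matches: 1

1


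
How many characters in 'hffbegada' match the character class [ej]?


Character class [ej] matches any of: {e, j}
Scanning string 'hffbegada' character by character:
  pos 0: 'h' -> no
  pos 1: 'f' -> no
  pos 2: 'f' -> no
  pos 3: 'b' -> no
  pos 4: 'e' -> MATCH
  pos 5: 'g' -> no
  pos 6: 'a' -> no
  pos 7: 'd' -> no
  pos 8: 'a' -> no
Total matches: 1

1


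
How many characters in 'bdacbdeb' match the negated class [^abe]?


Negated class [^abe] matches any char NOT in {a, b, e}
Scanning 'bdacbdeb':
  pos 0: 'b' -> no (excluded)
  pos 1: 'd' -> MATCH
  pos 2: 'a' -> no (excluded)
  pos 3: 'c' -> MATCH
  pos 4: 'b' -> no (excluded)
  pos 5: 'd' -> MATCH
  pos 6: 'e' -> no (excluded)
  pos 7: 'b' -> no (excluded)
Total matches: 3

3
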